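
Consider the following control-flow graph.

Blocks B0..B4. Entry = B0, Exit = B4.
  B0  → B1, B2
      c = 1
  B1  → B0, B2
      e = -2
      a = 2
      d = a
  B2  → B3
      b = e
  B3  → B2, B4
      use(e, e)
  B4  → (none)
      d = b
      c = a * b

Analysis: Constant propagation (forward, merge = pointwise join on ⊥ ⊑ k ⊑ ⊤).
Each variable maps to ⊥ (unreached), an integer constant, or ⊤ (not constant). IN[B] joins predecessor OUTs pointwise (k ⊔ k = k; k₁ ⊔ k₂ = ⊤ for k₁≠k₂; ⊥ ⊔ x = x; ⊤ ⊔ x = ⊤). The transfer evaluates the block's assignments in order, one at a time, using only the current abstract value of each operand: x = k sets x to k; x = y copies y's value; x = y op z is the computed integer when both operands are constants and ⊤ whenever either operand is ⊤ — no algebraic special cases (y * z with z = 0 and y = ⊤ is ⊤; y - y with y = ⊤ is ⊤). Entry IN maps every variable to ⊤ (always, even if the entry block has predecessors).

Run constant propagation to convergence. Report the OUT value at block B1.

Answer: {a: 2, b: ⊤, c: 1, d: 2, e: -2, f: ⊤}

Working:
Converged values:
  B0:   IN=(all ⊤)   OUT={c:1; rest ⊤}
  B1:   IN={c:1; rest ⊤}   OUT={a:2, c:1, d:2, e:-2; rest ⊤}
  B2:   IN={c:1; rest ⊤}   OUT={c:1; rest ⊤}
  B3:   IN={c:1; rest ⊤}   OUT={c:1; rest ⊤}
  B4:   IN={c:1; rest ⊤}   OUT=(all ⊤)

Merge at B1: IN[B1] = OUT[B0] = {a: ⊤, b: ⊤, c: 1, d: ⊤, e: ⊤, f: ⊤}
Applying B1's transfer function to that IN value gives OUT[B1] (row B1 above).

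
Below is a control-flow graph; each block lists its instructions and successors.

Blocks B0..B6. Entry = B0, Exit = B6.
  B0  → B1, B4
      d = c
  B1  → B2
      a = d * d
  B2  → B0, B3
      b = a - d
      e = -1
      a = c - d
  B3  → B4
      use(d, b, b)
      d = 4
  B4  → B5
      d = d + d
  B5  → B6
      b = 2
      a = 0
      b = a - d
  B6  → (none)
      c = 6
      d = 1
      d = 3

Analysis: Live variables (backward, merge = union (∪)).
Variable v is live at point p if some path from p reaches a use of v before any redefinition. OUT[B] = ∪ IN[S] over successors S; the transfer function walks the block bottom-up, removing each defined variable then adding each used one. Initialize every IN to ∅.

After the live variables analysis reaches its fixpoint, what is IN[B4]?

Fixpoint table:
  B0:   IN={c}   OUT={c, d}
  B1:   IN={c, d}   OUT={a, c, d}
  B2:   IN={a, c, d}   OUT={b, c, d}
  B3:   IN={b, d}   OUT={d}
  B4:   IN={d}   OUT={d}
  B5:   IN={d}   OUT={}
  B6:   IN={}   OUT={}

Merge at B4: OUT[B4] = IN[B5] = {d}
Applying B4's transfer function to that OUT value gives IN[B4] (row B4 above).

Answer: {d}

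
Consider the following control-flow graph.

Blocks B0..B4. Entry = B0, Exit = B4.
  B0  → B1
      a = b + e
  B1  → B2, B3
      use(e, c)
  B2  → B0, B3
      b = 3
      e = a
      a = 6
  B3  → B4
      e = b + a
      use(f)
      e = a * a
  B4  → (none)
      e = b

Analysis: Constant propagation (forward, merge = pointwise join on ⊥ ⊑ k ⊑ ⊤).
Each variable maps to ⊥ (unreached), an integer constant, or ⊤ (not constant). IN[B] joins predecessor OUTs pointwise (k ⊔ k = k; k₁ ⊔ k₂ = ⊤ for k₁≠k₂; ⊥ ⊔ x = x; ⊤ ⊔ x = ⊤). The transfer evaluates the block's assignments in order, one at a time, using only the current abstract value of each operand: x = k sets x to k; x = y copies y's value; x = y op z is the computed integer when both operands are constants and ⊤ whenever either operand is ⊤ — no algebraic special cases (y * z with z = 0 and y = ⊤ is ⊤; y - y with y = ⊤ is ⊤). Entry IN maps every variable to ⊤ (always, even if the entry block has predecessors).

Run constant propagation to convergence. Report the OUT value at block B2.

Answer: {a: 6, b: 3, c: ⊤, d: ⊤, e: ⊤, f: ⊤}

Trace:
Per-block solution:
  B0: | IN=(all ⊤) | OUT=(all ⊤)
  B1: | IN=(all ⊤) | OUT=(all ⊤)
  B2: | IN=(all ⊤) | OUT={a:6, b:3; rest ⊤}
  B3: | IN=(all ⊤) | OUT=(all ⊤)
  B4: | IN=(all ⊤) | OUT=(all ⊤)

Merge at B2: IN[B2] = OUT[B1] = {a: ⊤, b: ⊤, c: ⊤, d: ⊤, e: ⊤, f: ⊤}
Applying B2's transfer function to that IN value gives OUT[B2] (row B2 above).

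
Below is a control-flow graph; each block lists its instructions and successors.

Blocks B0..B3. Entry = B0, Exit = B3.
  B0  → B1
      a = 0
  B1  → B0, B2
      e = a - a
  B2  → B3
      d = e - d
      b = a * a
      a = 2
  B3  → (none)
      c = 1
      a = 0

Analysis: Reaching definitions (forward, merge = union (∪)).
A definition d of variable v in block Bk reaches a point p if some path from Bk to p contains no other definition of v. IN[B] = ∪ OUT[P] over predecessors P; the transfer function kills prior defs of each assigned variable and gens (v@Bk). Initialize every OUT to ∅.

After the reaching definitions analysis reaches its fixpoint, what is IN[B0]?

Fixpoint table:
  B0:   IN={a@B0, e@B1}   OUT={a@B0, e@B1}
  B1:   IN={a@B0, e@B1}   OUT={a@B0, e@B1}
  B2:   IN={a@B0, e@B1}   OUT={a@B2, b@B2, d@B2, e@B1}
  B3:   IN={a@B2, b@B2, d@B2, e@B1}   OUT={a@B3, b@B2, c@B3, d@B2, e@B1}

Merge at B0 (entry node, so the boundary value {} is joined with the incoming edge(s)): IN[B0] = {} ⊔ OUT[B1] = {a@B0, e@B1}

Answer: {a@B0, e@B1}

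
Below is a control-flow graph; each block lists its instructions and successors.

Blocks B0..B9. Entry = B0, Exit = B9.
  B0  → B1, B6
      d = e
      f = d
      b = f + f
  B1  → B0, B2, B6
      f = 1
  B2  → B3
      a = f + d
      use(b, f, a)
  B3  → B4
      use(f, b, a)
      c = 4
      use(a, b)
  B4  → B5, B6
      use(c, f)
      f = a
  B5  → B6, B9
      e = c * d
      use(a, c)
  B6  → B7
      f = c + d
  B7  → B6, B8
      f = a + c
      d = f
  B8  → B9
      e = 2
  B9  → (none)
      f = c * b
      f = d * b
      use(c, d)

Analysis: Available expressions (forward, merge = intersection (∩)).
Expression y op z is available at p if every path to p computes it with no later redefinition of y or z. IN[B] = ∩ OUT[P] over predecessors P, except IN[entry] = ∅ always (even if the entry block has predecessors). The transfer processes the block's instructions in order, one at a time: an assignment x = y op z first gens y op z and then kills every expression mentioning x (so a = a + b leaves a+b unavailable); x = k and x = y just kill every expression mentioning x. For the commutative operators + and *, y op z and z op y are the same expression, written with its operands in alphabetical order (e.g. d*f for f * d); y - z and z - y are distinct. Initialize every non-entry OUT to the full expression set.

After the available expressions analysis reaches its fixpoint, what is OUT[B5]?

Fixpoint table:
  B0:  IN={}  OUT={f+f}
  B1:  IN={f+f}  OUT={}
  B2:  IN={}  OUT={d+f}
  B3:  IN={d+f}  OUT={d+f}
  B4:  IN={d+f}  OUT={}
  B5:  IN={}  OUT={c*d}
  B6:  IN={}  OUT={c+d}
  B7:  IN={c+d}  OUT={a+c}
  B8:  IN={a+c}  OUT={a+c}
  B9:  IN={}  OUT={b*c, b*d}

Merge at B5: IN[B5] = OUT[B4] = {}
Applying B5's transfer function to that IN value gives OUT[B5] (row B5 above).

Answer: {c*d}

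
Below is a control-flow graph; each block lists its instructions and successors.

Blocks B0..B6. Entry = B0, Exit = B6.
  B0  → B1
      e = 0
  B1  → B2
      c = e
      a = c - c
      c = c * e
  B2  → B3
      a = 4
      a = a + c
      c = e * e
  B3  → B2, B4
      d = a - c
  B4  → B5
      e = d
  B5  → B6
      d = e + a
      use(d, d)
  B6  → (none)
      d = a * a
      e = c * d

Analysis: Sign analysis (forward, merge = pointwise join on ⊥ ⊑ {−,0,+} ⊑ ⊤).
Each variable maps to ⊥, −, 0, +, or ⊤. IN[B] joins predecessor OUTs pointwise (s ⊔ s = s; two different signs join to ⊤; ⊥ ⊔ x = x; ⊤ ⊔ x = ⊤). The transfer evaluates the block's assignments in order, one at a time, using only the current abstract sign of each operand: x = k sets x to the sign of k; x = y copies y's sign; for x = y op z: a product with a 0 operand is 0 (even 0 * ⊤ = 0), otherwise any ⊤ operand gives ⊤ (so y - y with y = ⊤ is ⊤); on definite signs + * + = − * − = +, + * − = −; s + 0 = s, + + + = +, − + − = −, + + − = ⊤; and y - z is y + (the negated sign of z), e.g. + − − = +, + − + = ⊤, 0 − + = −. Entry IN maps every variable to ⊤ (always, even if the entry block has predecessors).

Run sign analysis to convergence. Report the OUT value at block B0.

Answer: {a: ⊤, b: ⊤, c: ⊤, d: ⊤, e: 0, f: ⊤}

Derivation:
Converged values:
  B0:  IN=(all ⊤)  OUT={e:0; rest ⊤}
  B1:  IN={e:0; rest ⊤}  OUT={a:0, c:0, e:0; rest ⊤}
  B2:  IN={c:0, e:0; rest ⊤}  OUT={a:+, c:0, e:0; rest ⊤}
  B3:  IN={a:+, c:0, e:0; rest ⊤}  OUT={a:+, c:0, d:+, e:0; rest ⊤}
  B4:  IN={a:+, c:0, d:+, e:0; rest ⊤}  OUT={a:+, c:0, d:+, e:+; rest ⊤}
  B5:  IN={a:+, c:0, d:+, e:+; rest ⊤}  OUT={a:+, c:0, d:+, e:+; rest ⊤}
  B6:  IN={a:+, c:0, d:+, e:+; rest ⊤}  OUT={a:+, c:0, d:+, e:0; rest ⊤}

B0 is the boundary node: IN[B0] = {a: ⊤, b: ⊤, c: ⊤, d: ⊤, e: ⊤, f: ⊤}
Applying B0's transfer function to that IN value gives OUT[B0] (row B0 above).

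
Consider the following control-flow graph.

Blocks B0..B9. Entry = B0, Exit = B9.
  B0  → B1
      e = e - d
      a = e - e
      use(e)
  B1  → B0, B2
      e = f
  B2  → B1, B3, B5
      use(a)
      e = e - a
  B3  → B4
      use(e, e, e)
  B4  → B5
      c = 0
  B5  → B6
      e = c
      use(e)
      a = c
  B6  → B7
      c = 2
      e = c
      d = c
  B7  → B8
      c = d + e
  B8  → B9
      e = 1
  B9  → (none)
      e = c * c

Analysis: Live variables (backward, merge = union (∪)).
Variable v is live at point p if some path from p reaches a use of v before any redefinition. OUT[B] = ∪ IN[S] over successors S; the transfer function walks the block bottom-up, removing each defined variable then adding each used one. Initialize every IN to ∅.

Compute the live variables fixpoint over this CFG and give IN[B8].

Answer: {c}

Working:
Per-block solution:
  B0: | IN={c, d, e, f} | OUT={a, c, d, f}
  B1: | IN={a, c, d, f} | OUT={a, c, d, e, f}
  B2: | IN={a, c, d, e, f} | OUT={a, c, d, e, f}
  B3: | IN={e} | OUT={}
  B4: | IN={} | OUT={c}
  B5: | IN={c} | OUT={}
  B6: | IN={} | OUT={d, e}
  B7: | IN={d, e} | OUT={c}
  B8: | IN={c} | OUT={c}
  B9: | IN={c} | OUT={}

Merge at B8: OUT[B8] = IN[B9] = {c}
Applying B8's transfer function to that OUT value gives IN[B8] (row B8 above).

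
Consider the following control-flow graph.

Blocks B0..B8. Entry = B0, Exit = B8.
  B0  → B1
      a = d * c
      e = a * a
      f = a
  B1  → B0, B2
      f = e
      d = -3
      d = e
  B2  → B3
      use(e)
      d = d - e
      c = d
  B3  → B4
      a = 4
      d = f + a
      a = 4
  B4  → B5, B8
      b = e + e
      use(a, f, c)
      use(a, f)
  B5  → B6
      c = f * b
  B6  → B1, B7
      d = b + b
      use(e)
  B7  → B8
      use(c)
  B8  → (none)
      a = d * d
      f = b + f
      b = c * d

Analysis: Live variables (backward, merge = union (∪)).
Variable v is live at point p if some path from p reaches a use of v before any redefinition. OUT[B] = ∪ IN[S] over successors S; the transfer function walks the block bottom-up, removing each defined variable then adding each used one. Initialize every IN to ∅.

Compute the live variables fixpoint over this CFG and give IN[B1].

Answer: {c, e}

Trace:
Per-block solution:
  B0: | IN={c, d} | OUT={c, e}
  B1: | IN={c, e} | OUT={c, d, e, f}
  B2: | IN={d, e, f} | OUT={c, e, f}
  B3: | IN={c, e, f} | OUT={a, c, d, e, f}
  B4: | IN={a, c, d, e, f} | OUT={b, c, d, e, f}
  B5: | IN={b, e, f} | OUT={b, c, e, f}
  B6: | IN={b, c, e, f} | OUT={b, c, d, e, f}
  B7: | IN={b, c, d, f} | OUT={b, c, d, f}
  B8: | IN={b, c, d, f} | OUT={}

Merge at B1: OUT[B1] = IN[B0] ⊔ IN[B2] = {c, d, e, f}
Applying B1's transfer function to that OUT value gives IN[B1] (row B1 above).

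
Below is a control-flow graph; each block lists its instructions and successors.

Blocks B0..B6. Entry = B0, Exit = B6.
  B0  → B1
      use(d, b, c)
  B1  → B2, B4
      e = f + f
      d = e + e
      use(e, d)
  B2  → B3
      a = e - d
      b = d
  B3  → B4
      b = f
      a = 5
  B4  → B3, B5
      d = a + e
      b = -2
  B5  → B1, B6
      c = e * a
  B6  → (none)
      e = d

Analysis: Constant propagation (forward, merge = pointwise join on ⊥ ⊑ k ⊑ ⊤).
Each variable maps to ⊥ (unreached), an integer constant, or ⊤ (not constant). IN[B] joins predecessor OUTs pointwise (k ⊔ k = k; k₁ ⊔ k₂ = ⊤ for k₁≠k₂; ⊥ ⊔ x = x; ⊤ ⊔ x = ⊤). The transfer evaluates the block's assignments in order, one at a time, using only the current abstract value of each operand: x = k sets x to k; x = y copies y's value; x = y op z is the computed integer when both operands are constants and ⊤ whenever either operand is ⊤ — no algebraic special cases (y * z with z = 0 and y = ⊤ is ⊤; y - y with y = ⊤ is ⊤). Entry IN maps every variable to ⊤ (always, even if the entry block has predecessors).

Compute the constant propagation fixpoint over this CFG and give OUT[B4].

Converged values:
  B0: | IN=(all ⊤) | OUT=(all ⊤)
  B1: | IN=(all ⊤) | OUT=(all ⊤)
  B2: | IN=(all ⊤) | OUT=(all ⊤)
  B3: | IN=(all ⊤) | OUT={a:5; rest ⊤}
  B4: | IN=(all ⊤) | OUT={b:-2; rest ⊤}
  B5: | IN={b:-2; rest ⊤} | OUT={b:-2; rest ⊤}
  B6: | IN={b:-2; rest ⊤} | OUT={b:-2; rest ⊤}

Merge at B4: IN[B4] = OUT[B1] ⊔ OUT[B3] = {a: ⊤, b: ⊤, c: ⊤, d: ⊤, e: ⊤, f: ⊤}
Applying B4's transfer function to that IN value gives OUT[B4] (row B4 above).

Answer: {a: ⊤, b: -2, c: ⊤, d: ⊤, e: ⊤, f: ⊤}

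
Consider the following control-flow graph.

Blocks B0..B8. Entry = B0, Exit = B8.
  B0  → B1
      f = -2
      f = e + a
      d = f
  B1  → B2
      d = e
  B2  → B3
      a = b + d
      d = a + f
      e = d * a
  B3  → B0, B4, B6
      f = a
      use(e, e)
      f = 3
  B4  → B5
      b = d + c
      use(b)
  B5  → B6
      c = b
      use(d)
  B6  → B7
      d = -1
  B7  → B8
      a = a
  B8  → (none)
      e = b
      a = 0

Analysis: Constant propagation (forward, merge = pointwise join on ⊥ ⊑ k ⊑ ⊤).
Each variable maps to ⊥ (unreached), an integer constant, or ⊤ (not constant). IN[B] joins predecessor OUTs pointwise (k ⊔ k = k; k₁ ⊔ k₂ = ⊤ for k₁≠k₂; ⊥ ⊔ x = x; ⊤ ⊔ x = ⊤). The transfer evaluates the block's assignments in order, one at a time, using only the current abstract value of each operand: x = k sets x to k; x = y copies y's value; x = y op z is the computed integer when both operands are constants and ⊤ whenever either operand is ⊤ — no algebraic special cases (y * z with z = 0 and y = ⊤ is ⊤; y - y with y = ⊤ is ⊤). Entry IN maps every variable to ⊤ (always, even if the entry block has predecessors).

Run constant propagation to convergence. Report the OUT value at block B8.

Answer: {a: 0, b: ⊤, c: ⊤, d: -1, e: ⊤, f: 3}

Derivation:
Converged values:
  B0:  IN=(all ⊤)  OUT=(all ⊤)
  B1:  IN=(all ⊤)  OUT=(all ⊤)
  B2:  IN=(all ⊤)  OUT=(all ⊤)
  B3:  IN=(all ⊤)  OUT={f:3; rest ⊤}
  B4:  IN={f:3; rest ⊤}  OUT={f:3; rest ⊤}
  B5:  IN={f:3; rest ⊤}  OUT={f:3; rest ⊤}
  B6:  IN={f:3; rest ⊤}  OUT={d:-1, f:3; rest ⊤}
  B7:  IN={d:-1, f:3; rest ⊤}  OUT={d:-1, f:3; rest ⊤}
  B8:  IN={d:-1, f:3; rest ⊤}  OUT={a:0, d:-1, f:3; rest ⊤}

Merge at B8: IN[B8] = OUT[B7] = {a: ⊤, b: ⊤, c: ⊤, d: -1, e: ⊤, f: 3}
Applying B8's transfer function to that IN value gives OUT[B8] (row B8 above).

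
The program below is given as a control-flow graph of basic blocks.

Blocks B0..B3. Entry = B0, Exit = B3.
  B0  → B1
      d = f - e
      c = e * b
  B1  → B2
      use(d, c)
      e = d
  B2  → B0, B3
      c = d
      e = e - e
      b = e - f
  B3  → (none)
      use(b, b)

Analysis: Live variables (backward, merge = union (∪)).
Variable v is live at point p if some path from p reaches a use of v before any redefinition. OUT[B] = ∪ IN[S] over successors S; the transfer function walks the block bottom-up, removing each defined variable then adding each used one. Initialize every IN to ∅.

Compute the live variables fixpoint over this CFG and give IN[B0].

Answer: {b, e, f}

Working:
Per-block solution:
  B0:  IN={b, e, f}  OUT={c, d, f}
  B1:  IN={c, d, f}  OUT={d, e, f}
  B2:  IN={d, e, f}  OUT={b, e, f}
  B3:  IN={b}  OUT={}

Merge at B0: OUT[B0] = IN[B1] = {c, d, f}
Applying B0's transfer function to that OUT value gives IN[B0] (row B0 above).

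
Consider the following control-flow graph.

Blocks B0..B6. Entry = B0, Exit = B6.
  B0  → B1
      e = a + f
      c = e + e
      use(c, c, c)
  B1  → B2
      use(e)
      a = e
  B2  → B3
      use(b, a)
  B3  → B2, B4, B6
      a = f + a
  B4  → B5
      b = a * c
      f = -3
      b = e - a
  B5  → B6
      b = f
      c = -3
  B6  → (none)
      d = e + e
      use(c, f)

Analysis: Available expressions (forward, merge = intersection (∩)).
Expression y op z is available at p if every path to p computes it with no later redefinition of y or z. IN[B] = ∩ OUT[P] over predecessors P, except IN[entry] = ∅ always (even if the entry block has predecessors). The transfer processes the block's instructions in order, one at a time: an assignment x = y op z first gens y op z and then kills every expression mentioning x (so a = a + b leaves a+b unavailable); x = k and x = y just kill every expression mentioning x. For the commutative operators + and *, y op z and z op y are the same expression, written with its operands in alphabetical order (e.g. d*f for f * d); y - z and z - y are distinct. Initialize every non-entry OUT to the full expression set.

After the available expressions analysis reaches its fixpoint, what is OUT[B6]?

Answer: {e+e}

Trace:
Fixpoint table:
  B0: | IN={} | OUT={a+f, e+e}
  B1: | IN={a+f, e+e} | OUT={e+e}
  B2: | IN={e+e} | OUT={e+e}
  B3: | IN={e+e} | OUT={e+e}
  B4: | IN={e+e} | OUT={a*c, e+e, e-a}
  B5: | IN={a*c, e+e, e-a} | OUT={e+e, e-a}
  B6: | IN={e+e} | OUT={e+e}

Merge at B6: IN[B6] = OUT[B3] ∩ OUT[B5] = {e+e}
Applying B6's transfer function to that IN value gives OUT[B6] (row B6 above).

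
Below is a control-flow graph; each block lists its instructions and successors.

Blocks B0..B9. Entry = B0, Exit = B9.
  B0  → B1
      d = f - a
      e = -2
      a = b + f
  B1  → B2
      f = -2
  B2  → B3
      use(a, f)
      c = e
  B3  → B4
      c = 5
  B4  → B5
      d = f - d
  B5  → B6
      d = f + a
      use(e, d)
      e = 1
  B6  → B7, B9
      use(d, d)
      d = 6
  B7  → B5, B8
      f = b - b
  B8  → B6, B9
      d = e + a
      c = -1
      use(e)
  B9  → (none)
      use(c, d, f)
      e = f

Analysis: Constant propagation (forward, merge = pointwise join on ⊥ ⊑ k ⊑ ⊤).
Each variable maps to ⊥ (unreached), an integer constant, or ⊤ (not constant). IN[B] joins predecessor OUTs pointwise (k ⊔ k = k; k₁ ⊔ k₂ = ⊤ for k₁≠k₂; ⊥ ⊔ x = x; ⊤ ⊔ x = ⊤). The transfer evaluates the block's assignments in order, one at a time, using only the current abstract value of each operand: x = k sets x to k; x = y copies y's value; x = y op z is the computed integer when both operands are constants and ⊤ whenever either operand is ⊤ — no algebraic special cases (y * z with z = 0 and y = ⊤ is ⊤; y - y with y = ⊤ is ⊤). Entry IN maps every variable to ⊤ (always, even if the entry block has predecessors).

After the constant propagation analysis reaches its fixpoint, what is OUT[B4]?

Fixpoint table:
  B0:   IN=(all ⊤)   OUT={e:-2; rest ⊤}
  B1:   IN={e:-2; rest ⊤}   OUT={e:-2, f:-2; rest ⊤}
  B2:   IN={e:-2, f:-2; rest ⊤}   OUT={c:-2, e:-2, f:-2; rest ⊤}
  B3:   IN={c:-2, e:-2, f:-2; rest ⊤}   OUT={c:5, e:-2, f:-2; rest ⊤}
  B4:   IN={c:5, e:-2, f:-2; rest ⊤}   OUT={c:5, e:-2, f:-2; rest ⊤}
  B5:   IN=(all ⊤)   OUT={e:1; rest ⊤}
  B6:   IN={e:1; rest ⊤}   OUT={d:6, e:1; rest ⊤}
  B7:   IN={d:6, e:1; rest ⊤}   OUT={d:6, e:1; rest ⊤}
  B8:   IN={d:6, e:1; rest ⊤}   OUT={c:-1, e:1; rest ⊤}
  B9:   IN={e:1; rest ⊤}   OUT=(all ⊤)

Merge at B4: IN[B4] = OUT[B3] = {a: ⊤, b: ⊤, c: 5, d: ⊤, e: -2, f: -2}
Applying B4's transfer function to that IN value gives OUT[B4] (row B4 above).

Answer: {a: ⊤, b: ⊤, c: 5, d: ⊤, e: -2, f: -2}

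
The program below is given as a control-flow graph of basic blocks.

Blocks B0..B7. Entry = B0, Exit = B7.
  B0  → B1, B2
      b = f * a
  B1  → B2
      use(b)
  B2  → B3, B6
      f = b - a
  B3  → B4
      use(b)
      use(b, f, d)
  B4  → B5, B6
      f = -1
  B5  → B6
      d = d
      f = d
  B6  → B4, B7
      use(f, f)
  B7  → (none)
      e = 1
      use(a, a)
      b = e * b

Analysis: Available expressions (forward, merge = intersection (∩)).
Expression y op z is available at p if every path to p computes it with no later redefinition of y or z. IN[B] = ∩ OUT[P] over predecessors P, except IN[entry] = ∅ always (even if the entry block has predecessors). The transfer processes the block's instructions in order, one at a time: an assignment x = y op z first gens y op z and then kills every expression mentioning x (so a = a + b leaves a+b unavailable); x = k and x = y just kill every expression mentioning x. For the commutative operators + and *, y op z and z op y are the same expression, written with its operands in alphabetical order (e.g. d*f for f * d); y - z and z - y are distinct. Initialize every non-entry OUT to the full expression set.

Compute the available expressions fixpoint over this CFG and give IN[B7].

Answer: {b-a}

Derivation:
Fixpoint table:
  B0: | IN={} | OUT={a*f}
  B1: | IN={a*f} | OUT={a*f}
  B2: | IN={a*f} | OUT={b-a}
  B3: | IN={b-a} | OUT={b-a}
  B4: | IN={b-a} | OUT={b-a}
  B5: | IN={b-a} | OUT={b-a}
  B6: | IN={b-a} | OUT={b-a}
  B7: | IN={b-a} | OUT={}

Merge at B7: IN[B7] = OUT[B6] = {b-a}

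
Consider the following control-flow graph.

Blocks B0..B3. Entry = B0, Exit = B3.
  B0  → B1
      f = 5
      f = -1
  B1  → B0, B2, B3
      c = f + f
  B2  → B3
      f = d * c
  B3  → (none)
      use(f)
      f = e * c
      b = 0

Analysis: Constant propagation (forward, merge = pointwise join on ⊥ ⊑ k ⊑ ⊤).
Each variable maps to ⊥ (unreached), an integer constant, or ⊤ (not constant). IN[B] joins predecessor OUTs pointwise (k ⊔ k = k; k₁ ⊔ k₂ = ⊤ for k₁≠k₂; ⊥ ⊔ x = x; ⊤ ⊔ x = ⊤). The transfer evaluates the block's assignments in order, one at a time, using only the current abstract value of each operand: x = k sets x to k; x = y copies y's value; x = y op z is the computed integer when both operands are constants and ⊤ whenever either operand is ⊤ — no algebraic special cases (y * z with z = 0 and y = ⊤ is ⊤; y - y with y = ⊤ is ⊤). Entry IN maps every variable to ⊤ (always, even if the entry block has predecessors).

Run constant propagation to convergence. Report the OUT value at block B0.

Converged values:
  B0:   IN=(all ⊤)   OUT={f:-1; rest ⊤}
  B1:   IN={f:-1; rest ⊤}   OUT={c:-2, f:-1; rest ⊤}
  B2:   IN={c:-2, f:-1; rest ⊤}   OUT={c:-2; rest ⊤}
  B3:   IN={c:-2; rest ⊤}   OUT={b:0, c:-2; rest ⊤}

Merge at B0 (entry node, so the boundary value (all ⊤) is joined with the incoming edge(s)): IN[B0] = (all ⊤) ⊔ OUT[B1] = {a: ⊤, b: ⊤, c: ⊤, d: ⊤, e: ⊤, f: ⊤}
Applying B0's transfer function to that IN value gives OUT[B0] (row B0 above).

Answer: {a: ⊤, b: ⊤, c: ⊤, d: ⊤, e: ⊤, f: -1}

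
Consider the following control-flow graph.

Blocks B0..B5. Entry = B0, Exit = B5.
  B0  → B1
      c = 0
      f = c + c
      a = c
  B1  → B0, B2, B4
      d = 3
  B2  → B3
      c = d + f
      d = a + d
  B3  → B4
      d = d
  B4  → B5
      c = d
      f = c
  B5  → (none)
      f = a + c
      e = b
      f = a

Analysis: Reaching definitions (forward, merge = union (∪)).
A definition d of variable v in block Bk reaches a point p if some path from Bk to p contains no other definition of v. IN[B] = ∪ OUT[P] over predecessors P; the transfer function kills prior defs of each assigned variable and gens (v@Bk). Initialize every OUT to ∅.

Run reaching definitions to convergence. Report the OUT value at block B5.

Answer: {a@B0, c@B4, d@B1, d@B3, e@B5, f@B5}

Working:
Fixpoint table:
  B0: | IN={a@B0, c@B0, d@B1, f@B0} | OUT={a@B0, c@B0, d@B1, f@B0}
  B1: | IN={a@B0, c@B0, d@B1, f@B0} | OUT={a@B0, c@B0, d@B1, f@B0}
  B2: | IN={a@B0, c@B0, d@B1, f@B0} | OUT={a@B0, c@B2, d@B2, f@B0}
  B3: | IN={a@B0, c@B2, d@B2, f@B0} | OUT={a@B0, c@B2, d@B3, f@B0}
  B4: | IN={a@B0, c@B0, c@B2, d@B1, d@B3, f@B0} | OUT={a@B0, c@B4, d@B1, d@B3, f@B4}
  B5: | IN={a@B0, c@B4, d@B1, d@B3, f@B4} | OUT={a@B0, c@B4, d@B1, d@B3, e@B5, f@B5}

Merge at B5: IN[B5] = OUT[B4] = {a@B0, c@B4, d@B1, d@B3, f@B4}
Applying B5's transfer function to that IN value gives OUT[B5] (row B5 above).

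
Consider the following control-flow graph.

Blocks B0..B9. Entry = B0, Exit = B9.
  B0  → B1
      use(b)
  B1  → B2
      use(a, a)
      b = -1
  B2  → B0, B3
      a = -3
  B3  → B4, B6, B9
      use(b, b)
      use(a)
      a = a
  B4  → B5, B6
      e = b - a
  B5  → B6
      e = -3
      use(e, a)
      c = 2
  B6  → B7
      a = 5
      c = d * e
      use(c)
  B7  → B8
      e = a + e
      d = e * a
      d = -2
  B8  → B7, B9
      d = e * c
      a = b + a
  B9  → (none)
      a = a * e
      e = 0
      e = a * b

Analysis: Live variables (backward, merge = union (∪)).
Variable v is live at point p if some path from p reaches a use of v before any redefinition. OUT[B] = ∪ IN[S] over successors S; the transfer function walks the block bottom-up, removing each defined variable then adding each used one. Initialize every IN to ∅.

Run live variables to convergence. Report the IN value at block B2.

Fixpoint table:
  B0: | IN={a, b, d, e} | OUT={a, d, e}
  B1: | IN={a, d, e} | OUT={b, d, e}
  B2: | IN={b, d, e} | OUT={a, b, d, e}
  B3: | IN={a, b, d, e} | OUT={a, b, d, e}
  B4: | IN={a, b, d} | OUT={a, b, d, e}
  B5: | IN={a, b, d} | OUT={b, d, e}
  B6: | IN={b, d, e} | OUT={a, b, c, e}
  B7: | IN={a, b, c, e} | OUT={a, b, c, e}
  B8: | IN={a, b, c, e} | OUT={a, b, c, e}
  B9: | IN={a, b, e} | OUT={}

Merge at B2: OUT[B2] = IN[B0] ⊔ IN[B3] = {a, b, d, e}
Applying B2's transfer function to that OUT value gives IN[B2] (row B2 above).

Answer: {b, d, e}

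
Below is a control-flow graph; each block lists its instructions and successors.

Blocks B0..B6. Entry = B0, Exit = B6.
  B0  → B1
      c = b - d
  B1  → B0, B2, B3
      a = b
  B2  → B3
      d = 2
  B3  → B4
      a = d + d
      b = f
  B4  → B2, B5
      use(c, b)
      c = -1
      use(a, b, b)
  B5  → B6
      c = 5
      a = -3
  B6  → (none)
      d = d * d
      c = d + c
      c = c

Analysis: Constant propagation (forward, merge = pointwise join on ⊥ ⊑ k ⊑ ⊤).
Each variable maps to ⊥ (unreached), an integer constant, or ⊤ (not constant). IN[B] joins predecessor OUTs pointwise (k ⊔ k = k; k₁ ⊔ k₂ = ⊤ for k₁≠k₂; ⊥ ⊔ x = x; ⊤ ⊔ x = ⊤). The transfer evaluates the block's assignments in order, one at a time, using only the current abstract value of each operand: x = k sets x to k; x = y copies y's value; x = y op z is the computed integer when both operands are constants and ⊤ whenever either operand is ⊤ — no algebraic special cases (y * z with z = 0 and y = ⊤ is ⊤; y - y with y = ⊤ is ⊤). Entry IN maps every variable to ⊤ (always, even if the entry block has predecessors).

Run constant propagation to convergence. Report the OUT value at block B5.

Answer: {a: -3, b: ⊤, c: 5, d: ⊤, e: ⊤, f: ⊤}

Working:
Per-block solution:
  B0:  IN=(all ⊤)  OUT=(all ⊤)
  B1:  IN=(all ⊤)  OUT=(all ⊤)
  B2:  IN=(all ⊤)  OUT={d:2; rest ⊤}
  B3:  IN=(all ⊤)  OUT=(all ⊤)
  B4:  IN=(all ⊤)  OUT={c:-1; rest ⊤}
  B5:  IN={c:-1; rest ⊤}  OUT={a:-3, c:5; rest ⊤}
  B6:  IN={a:-3, c:5; rest ⊤}  OUT={a:-3; rest ⊤}

Merge at B5: IN[B5] = OUT[B4] = {a: ⊤, b: ⊤, c: -1, d: ⊤, e: ⊤, f: ⊤}
Applying B5's transfer function to that IN value gives OUT[B5] (row B5 above).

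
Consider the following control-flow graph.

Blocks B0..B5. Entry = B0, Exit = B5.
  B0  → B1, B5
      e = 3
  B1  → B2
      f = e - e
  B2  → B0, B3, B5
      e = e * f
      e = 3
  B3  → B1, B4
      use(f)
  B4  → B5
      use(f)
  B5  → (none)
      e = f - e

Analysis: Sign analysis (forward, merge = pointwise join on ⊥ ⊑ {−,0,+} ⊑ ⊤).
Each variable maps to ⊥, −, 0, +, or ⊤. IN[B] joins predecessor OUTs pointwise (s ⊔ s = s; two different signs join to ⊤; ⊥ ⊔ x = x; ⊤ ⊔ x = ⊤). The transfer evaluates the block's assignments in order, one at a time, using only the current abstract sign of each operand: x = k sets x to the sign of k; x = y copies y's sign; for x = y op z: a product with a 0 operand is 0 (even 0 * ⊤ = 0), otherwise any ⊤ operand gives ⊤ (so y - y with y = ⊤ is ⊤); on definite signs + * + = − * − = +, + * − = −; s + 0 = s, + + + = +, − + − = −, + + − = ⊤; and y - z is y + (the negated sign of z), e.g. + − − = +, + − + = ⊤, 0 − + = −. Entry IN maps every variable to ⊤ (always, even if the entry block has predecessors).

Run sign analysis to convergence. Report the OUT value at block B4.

Converged values:
  B0:  IN=(all ⊤)  OUT={e:+; rest ⊤}
  B1:  IN={e:+; rest ⊤}  OUT={e:+; rest ⊤}
  B2:  IN={e:+; rest ⊤}  OUT={e:+; rest ⊤}
  B3:  IN={e:+; rest ⊤}  OUT={e:+; rest ⊤}
  B4:  IN={e:+; rest ⊤}  OUT={e:+; rest ⊤}
  B5:  IN={e:+; rest ⊤}  OUT=(all ⊤)

Merge at B4: IN[B4] = OUT[B3] = {a: ⊤, b: ⊤, c: ⊤, d: ⊤, e: +, f: ⊤}
Applying B4's transfer function to that IN value gives OUT[B4] (row B4 above).

Answer: {a: ⊤, b: ⊤, c: ⊤, d: ⊤, e: +, f: ⊤}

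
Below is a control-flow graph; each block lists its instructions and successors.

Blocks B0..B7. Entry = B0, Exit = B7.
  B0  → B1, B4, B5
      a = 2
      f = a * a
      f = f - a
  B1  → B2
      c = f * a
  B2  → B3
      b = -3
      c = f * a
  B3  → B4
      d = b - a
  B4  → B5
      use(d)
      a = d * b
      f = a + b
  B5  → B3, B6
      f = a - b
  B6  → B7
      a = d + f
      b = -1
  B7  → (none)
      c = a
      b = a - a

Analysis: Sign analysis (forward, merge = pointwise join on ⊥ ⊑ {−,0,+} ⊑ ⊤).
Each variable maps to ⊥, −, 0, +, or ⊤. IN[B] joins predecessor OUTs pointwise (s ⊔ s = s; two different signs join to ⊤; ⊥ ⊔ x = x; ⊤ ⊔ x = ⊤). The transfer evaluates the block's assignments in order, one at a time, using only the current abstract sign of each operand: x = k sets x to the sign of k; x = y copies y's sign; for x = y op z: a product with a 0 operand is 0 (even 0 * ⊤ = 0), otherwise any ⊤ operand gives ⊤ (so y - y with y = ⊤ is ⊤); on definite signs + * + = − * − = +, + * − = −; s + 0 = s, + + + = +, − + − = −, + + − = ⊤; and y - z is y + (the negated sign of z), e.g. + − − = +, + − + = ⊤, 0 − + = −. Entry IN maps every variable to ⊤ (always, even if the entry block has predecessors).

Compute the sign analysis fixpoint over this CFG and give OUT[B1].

Converged values:
  B0:   IN=(all ⊤)   OUT={a:+; rest ⊤}
  B1:   IN={a:+; rest ⊤}   OUT={a:+; rest ⊤}
  B2:   IN={a:+; rest ⊤}   OUT={a:+, b:-; rest ⊤}
  B3:   IN=(all ⊤)   OUT=(all ⊤)
  B4:   IN=(all ⊤)   OUT=(all ⊤)
  B5:   IN=(all ⊤)   OUT=(all ⊤)
  B6:   IN=(all ⊤)   OUT={b:-; rest ⊤}
  B7:   IN={b:-; rest ⊤}   OUT=(all ⊤)

Merge at B1: IN[B1] = OUT[B0] = {a: +, b: ⊤, c: ⊤, d: ⊤, e: ⊤, f: ⊤}
Applying B1's transfer function to that IN value gives OUT[B1] (row B1 above).

Answer: {a: +, b: ⊤, c: ⊤, d: ⊤, e: ⊤, f: ⊤}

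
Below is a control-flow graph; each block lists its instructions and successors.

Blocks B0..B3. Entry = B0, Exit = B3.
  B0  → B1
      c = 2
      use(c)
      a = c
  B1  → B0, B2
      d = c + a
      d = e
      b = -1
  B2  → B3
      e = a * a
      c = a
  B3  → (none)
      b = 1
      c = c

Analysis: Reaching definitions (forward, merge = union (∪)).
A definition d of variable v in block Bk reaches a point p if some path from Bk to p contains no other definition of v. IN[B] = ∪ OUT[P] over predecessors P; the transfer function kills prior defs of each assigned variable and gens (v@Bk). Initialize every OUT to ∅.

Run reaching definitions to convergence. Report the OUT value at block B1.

Per-block solution:
  B0:  IN={a@B0, b@B1, c@B0, d@B1}  OUT={a@B0, b@B1, c@B0, d@B1}
  B1:  IN={a@B0, b@B1, c@B0, d@B1}  OUT={a@B0, b@B1, c@B0, d@B1}
  B2:  IN={a@B0, b@B1, c@B0, d@B1}  OUT={a@B0, b@B1, c@B2, d@B1, e@B2}
  B3:  IN={a@B0, b@B1, c@B2, d@B1, e@B2}  OUT={a@B0, b@B3, c@B3, d@B1, e@B2}

Merge at B1: IN[B1] = OUT[B0] = {a@B0, b@B1, c@B0, d@B1}
Applying B1's transfer function to that IN value gives OUT[B1] (row B1 above).

Answer: {a@B0, b@B1, c@B0, d@B1}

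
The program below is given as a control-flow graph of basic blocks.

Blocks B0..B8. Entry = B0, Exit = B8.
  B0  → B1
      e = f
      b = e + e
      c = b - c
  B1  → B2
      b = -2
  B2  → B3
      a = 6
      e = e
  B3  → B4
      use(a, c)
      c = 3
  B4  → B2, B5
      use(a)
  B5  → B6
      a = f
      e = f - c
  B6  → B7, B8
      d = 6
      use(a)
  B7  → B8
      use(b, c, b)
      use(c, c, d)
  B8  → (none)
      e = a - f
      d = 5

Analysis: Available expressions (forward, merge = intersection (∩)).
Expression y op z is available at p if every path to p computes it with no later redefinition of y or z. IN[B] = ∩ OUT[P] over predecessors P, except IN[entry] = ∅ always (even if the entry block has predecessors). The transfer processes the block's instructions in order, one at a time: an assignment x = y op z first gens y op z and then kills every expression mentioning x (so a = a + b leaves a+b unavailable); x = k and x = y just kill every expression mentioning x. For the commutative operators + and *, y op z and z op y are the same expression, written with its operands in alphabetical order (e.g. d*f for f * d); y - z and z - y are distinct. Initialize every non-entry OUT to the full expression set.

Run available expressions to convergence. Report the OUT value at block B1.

Answer: {e+e}

Trace:
Converged values:
  B0:  IN={}  OUT={e+e}
  B1:  IN={e+e}  OUT={e+e}
  B2:  IN={}  OUT={}
  B3:  IN={}  OUT={}
  B4:  IN={}  OUT={}
  B5:  IN={}  OUT={f-c}
  B6:  IN={f-c}  OUT={f-c}
  B7:  IN={f-c}  OUT={f-c}
  B8:  IN={f-c}  OUT={a-f, f-c}

Merge at B1: IN[B1] = OUT[B0] = {e+e}
Applying B1's transfer function to that IN value gives OUT[B1] (row B1 above).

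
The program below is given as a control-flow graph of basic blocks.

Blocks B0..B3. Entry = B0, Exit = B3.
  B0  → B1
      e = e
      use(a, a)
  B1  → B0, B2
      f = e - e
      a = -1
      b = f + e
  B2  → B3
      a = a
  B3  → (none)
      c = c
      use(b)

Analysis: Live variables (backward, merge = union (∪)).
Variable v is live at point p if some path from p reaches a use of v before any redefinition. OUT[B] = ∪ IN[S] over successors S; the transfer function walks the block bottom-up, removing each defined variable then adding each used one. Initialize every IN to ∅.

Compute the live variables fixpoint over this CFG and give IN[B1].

Converged values:
  B0: | IN={a, c, e} | OUT={c, e}
  B1: | IN={c, e} | OUT={a, b, c, e}
  B2: | IN={a, b, c} | OUT={b, c}
  B3: | IN={b, c} | OUT={}

Merge at B1: OUT[B1] = IN[B0] ⊔ IN[B2] = {a, b, c, e}
Applying B1's transfer function to that OUT value gives IN[B1] (row B1 above).

Answer: {c, e}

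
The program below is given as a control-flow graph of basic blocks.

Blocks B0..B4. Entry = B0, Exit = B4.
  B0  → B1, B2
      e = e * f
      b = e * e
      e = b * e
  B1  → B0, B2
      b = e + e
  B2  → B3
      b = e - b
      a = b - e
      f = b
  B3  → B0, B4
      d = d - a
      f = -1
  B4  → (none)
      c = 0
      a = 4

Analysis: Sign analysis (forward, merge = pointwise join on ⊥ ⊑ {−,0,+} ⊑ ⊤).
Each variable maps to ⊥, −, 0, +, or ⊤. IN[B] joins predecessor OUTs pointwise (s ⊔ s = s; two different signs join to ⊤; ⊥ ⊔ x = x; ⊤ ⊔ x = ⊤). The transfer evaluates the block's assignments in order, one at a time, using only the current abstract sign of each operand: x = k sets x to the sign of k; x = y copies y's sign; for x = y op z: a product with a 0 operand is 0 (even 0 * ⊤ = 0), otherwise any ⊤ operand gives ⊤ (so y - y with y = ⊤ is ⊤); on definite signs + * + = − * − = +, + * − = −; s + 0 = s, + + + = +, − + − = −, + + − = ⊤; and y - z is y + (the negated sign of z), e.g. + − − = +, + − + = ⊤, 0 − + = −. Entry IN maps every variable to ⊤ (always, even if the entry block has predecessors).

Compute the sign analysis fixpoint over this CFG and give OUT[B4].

Answer: {a: +, b: ⊤, c: 0, d: ⊤, e: ⊤, f: -}

Trace:
Per-block solution:
  B0:   IN=(all ⊤)   OUT=(all ⊤)
  B1:   IN=(all ⊤)   OUT=(all ⊤)
  B2:   IN=(all ⊤)   OUT=(all ⊤)
  B3:   IN=(all ⊤)   OUT={f:-; rest ⊤}
  B4:   IN={f:-; rest ⊤}   OUT={a:+, c:0, f:-; rest ⊤}

Merge at B4: IN[B4] = OUT[B3] = {a: ⊤, b: ⊤, c: ⊤, d: ⊤, e: ⊤, f: -}
Applying B4's transfer function to that IN value gives OUT[B4] (row B4 above).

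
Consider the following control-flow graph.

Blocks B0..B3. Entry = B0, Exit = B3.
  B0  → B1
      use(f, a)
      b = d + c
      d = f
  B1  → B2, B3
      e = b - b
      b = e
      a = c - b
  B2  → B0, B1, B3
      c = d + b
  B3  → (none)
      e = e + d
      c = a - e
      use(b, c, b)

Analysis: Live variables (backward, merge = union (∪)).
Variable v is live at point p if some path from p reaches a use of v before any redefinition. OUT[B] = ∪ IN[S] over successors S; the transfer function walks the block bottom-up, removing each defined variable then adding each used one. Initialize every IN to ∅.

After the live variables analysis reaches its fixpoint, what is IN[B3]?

Converged values:
  B0:   IN={a, c, d, f}   OUT={b, c, d, f}
  B1:   IN={b, c, d, f}   OUT={a, b, d, e, f}
  B2:   IN={a, b, d, e, f}   OUT={a, b, c, d, e, f}
  B3:   IN={a, b, d, e}   OUT={}

B3 is the boundary node: OUT[B3] = {}
Applying B3's transfer function to that OUT value gives IN[B3] (row B3 above).

Answer: {a, b, d, e}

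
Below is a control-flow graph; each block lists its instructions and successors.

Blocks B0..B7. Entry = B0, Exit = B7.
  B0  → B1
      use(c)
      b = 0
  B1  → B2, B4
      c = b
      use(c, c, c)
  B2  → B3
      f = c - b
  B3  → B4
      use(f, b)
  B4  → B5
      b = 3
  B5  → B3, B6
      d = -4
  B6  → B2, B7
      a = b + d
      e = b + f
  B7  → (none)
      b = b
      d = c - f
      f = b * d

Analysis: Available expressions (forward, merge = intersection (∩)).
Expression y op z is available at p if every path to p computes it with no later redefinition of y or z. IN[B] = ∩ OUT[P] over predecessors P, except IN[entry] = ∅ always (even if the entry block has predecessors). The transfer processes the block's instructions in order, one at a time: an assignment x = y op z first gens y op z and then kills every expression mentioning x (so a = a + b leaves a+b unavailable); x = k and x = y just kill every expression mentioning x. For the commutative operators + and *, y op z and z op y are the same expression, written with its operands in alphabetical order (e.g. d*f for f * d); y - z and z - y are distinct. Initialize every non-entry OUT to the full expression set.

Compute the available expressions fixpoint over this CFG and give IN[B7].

Answer: {b+d, b+f}

Working:
Fixpoint table:
  B0:   IN={}   OUT={}
  B1:   IN={}   OUT={}
  B2:   IN={}   OUT={c-b}
  B3:   IN={}   OUT={}
  B4:   IN={}   OUT={}
  B5:   IN={}   OUT={}
  B6:   IN={}   OUT={b+d, b+f}
  B7:   IN={b+d, b+f}   OUT={b*d}

Merge at B7: IN[B7] = OUT[B6] = {b+d, b+f}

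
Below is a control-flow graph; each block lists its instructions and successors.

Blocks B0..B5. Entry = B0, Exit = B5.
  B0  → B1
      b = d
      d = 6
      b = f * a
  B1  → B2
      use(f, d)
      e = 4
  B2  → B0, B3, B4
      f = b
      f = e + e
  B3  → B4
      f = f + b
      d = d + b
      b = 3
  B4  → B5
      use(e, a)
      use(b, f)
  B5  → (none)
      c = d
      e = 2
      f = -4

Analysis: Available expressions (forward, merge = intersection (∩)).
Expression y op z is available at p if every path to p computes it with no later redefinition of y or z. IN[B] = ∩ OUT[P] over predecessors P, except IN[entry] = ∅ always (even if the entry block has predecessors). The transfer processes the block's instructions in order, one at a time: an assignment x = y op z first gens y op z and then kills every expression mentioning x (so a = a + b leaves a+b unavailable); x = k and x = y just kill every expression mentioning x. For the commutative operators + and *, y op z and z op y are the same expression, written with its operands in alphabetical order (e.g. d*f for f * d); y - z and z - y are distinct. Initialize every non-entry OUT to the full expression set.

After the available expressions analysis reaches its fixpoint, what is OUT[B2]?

Answer: {e+e}

Working:
Converged values:
  B0:   IN={}   OUT={a*f}
  B1:   IN={a*f}   OUT={a*f}
  B2:   IN={a*f}   OUT={e+e}
  B3:   IN={e+e}   OUT={e+e}
  B4:   IN={e+e}   OUT={e+e}
  B5:   IN={e+e}   OUT={}

Merge at B2: IN[B2] = OUT[B1] = {a*f}
Applying B2's transfer function to that IN value gives OUT[B2] (row B2 above).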